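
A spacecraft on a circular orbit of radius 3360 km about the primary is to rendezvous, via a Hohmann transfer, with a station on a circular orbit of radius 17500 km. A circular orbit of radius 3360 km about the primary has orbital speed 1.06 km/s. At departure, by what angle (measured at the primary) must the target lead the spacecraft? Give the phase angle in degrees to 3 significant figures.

From the circular-orbit relation v² = μ/r at r = 3360 km: μ = v²r = (1.06)² × 3360 = 3775.30 km³/s².
Transfer-ellipse semi-major axis a_t = (r₁ + r₂)/2 = (3360 + 17500)/2 = 10430 km.
The half-period of the transfer ellipse is t = π√(a_t³/μ) = 54463 s.
Target angular speed ω₂ = √(μ/r₂³) = 2.6541×10^-5 rad/s.
Angle swept by the target during transfer: ω₂·t = 1.4455 rad = 82.82°.
The spacecraft traverses 180° on the transfer ellipse, so the target must lead by 180° − 82.82° = 97.2°.

φ = 97.2°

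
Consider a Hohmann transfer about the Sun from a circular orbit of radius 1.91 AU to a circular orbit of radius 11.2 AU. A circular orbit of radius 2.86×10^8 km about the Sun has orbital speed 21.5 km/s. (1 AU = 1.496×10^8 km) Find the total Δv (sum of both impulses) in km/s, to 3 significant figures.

Δv = 10.7 km/s

From the circular-orbit relation v² = μ/r at r = 2.86×10^8 km: μ = v²r = (21.5)² × 2.86×10^8 = 1.32204×10^11 km³/s².
In km: r₁ = 1.91 × 1.496×10^8 = 2.85736×10^8 km; r₂ = 11.2 × 1.496×10^8 = 1.67552×10^9 km.
The Hohmann ellipse has a_t = (r₁ + r₂)/2 = 9.80628×10^8 km.
Circular speed at r₁: v₁ = √(μ/r₁) = √(1.32204×10^11/2.85736×10^8) = 21.5099 km/s.
Transfer-orbit speed at r₁ (vis-viva): v_p = √[μ(2/r₁ − 1/a_t)] = 28.1165 km/s.
First burn Δv₁ = |v_p − v₁| = 6.6066 km/s.
At r₂, v₂ = √(μ/r₂) = 8.88273 km/s.
Transfer-orbit speed at r₂: v_a = √[μ(2/r₂ − 1/a_t)] = 4.79487 km/s.
Second burn Δv₂ = |v₂ − v_a| = 4.0879 km/s.
Total Δv = Δv₁ + Δv₂ = 10.69 km/s.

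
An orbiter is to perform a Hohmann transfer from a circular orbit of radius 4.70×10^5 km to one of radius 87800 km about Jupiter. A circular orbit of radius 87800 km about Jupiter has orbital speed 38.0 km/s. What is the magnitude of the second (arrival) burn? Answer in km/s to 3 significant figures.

Δv₂ = 11.3 km/s

From the circular-orbit relation v² = μ/r at r = 87800 km: μ = v²r = (38.0)² × 87800 = 1.26783×10^8 km³/s².
Transfer-ellipse semi-major axis a_t = (r₁ + r₂)/2 = (4.700×10^5 + 87800)/2 = 2.789×10^5 km.
Circular speed at r = 87800 km: v_c = √(μ/r) = 38.00 km/s.
Vis-viva on the transfer ellipse at r = 87800 km gives v_t = √[μ(2/r − 1/a_t)] = 49.33 km/s.
Δv₂ = |v_t − v_c| = |49.33 − 38.00| = 11.33 km/s.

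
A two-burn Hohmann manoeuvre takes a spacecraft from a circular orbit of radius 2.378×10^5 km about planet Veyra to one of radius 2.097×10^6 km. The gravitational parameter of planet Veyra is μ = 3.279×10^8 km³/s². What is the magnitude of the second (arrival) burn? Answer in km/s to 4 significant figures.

Δv₂ = 6.861 km/s

Transfer-ellipse semi-major axis a_t = (r₁ + r₂)/2 = (2.378×10^5 + 2.097×10^6)/2 = 1.1674×10^6 km.
On the circular orbit at r = 2.097×10^6 km, v_c = √(μ/r) = 12.505 km/s.
Transfer-orbit speed at the same r (vis-viva, a = a_t): v_t = √[μ(2/r − 1/a_t)] = 5.6437 km/s.
Δv₂ = |v_t − v_c| = |5.6437 − 12.505| = 6.861 km/s.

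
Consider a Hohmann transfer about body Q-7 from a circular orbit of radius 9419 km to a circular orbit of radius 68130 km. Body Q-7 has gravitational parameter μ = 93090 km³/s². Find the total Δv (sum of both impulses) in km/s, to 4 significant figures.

Δv = 1.616 km/s

Transfer-ellipse semi-major axis a_t = (r₁ + r₂)/2 = (9419 + 68130)/2 = 38774.5 km.
Circular speed at r₁: v₁ = √(μ/r₁) = √(93090/9419) = 3.144 km/s.
Transfer-orbit speed at r₁ (v² = μ(2/r − 1/a)): v_p = √[μ(2/r₁ − 1/a_t)] = 4.167 km/s.
First burn Δv₁ = |v_p − v₁| = 1.023 km/s.
At r₂, v₂ = √(μ/r₂) = 1.1689 km/s.
Transfer-orbit speed at r₂: v_a = √[μ(2/r₂ − 1/a_t)] = 0.57612 km/s.
Second burn Δv₂ = |v₂ − v_a| = 0.5928 km/s.
Total Δv = Δv₁ + Δv₂ = 1.616 km/s.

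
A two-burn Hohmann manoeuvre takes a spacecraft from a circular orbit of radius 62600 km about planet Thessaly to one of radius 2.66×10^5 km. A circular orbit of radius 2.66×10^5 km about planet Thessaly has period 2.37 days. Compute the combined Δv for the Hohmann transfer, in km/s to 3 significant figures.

Δv = 7.71 km/s

From Kepler's third law T² = 4π²r³/μ at r = 2.66×10^5 km, T = 2.37 days = 2.37 × 86400 s = 2.04768×10^5 s: μ = 4π²r³/T² = 1.77207×10^7 km³/s².
Semi-major axis of the transfer orbit: a_t = (62600 + 2.660×10^5)/2 = 1.643×10^5 km.
At r₁ the circular-orbit speed is v₁ = √(μ/r₁) = 16.825 km/s.
Transfer-orbit speed at r₁ (vis-viva): v_p = √[μ(2/r₁ − 1/a_t)] = 21.408 km/s.
First burn Δv₁ = |v_p − v₁| = 4.583 km/s.
Circular speed at r₂: v₂ = √(μ/r₂) = 8.162 km/s.
Transfer-orbit speed at r₂: v_a = √[μ(2/r₂ − 1/a_t)] = 5.038 km/s.
Second burn Δv₂ = |v₂ − v_a| = 3.124 km/s.
Δv = Δv₁ + Δv₂ = 4.583 + 3.124 = 7.707 km/s.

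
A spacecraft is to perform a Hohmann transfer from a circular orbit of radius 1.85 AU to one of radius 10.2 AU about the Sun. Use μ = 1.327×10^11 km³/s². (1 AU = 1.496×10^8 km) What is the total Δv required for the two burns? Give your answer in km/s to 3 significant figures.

In km: r₁ = 1.85 × 1.496×10^8 = 2.7676×10^8 km; r₂ = 10.2 × 1.496×10^8 = 1.52592×10^9 km.
The Hohmann ellipse has a_t = (r₁ + r₂)/2 = 9.0134×10^8 km.
Circular speed at r₁: v₁ = √(μ/r₁) = √(1.327×10^11/2.7676×10^8) = 21.897 km/s.
Transfer-orbit speed at r₁ (vis-viva equation): v_p = √[μ(2/r₁ − 1/a_t)] = 28.491 km/s.
First burn Δv₁ = |v_p − v₁| = 6.594 km/s.
Circular speed at r₂: v₂ = √(μ/r₂) = 9.325 km/s.
Transfer-orbit speed at r₂: v_a = √[μ(2/r₂ − 1/a_t)] = 5.167 km/s.
Second burn Δv₂ = |v₂ − v_a| = 4.158 km/s.
Δv = Δv₁ + Δv₂ = 6.594 + 4.158 = 10.75 km/s.

Δv = 10.8 km/s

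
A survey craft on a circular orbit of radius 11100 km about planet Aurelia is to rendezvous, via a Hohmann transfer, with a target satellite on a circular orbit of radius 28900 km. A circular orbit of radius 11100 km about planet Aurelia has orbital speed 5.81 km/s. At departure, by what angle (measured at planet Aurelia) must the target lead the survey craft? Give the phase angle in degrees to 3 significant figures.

φ = 76.4°

From the circular-orbit relation v² = μ/r at r = 11100 km: μ = v²r = (5.81)² × 11100 = 3.74693×10^5 km³/s².
Semi-major axis of the transfer orbit: a_t = (11100 + 28900)/2 = 20000 km.
The half-period of the transfer ellipse is t = π√(a_t³/μ) = 14520 s.
The target's mean motion on its circular orbit is ω₂ = √(μ/r₂³) = 1.246×10^-4 rad/s.
Angle swept by the target during transfer: ω₂·t = 1.809 rad = 103.6°.
Arrival is 180° from departure on the ellipse, so φ = 180° − 103.6° = 76.4°.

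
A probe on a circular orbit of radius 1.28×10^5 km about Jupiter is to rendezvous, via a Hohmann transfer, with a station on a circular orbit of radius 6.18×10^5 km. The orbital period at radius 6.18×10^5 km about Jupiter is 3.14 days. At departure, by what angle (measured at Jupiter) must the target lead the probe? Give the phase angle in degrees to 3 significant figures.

φ = 95.6°

From Kepler's third law T² = 4π²r³/μ at r = 6.18×10^5 km, T = 3.14 days = 3.14 × 86400 s = 2.71296×10^5 s: μ = 4π²r³/T² = 1.26601×10^8 km³/s².
The Hohmann ellipse has a_t = (r₁ + r₂)/2 = 3.730×10^5 km.
Transfer time t = π√(a_t³/μ) = 63610 s.
Target angular speed ω₂ = √(μ/r₂³) = 2.316×10^-5 rad/s.
Angle swept by the target during transfer: ω₂·t = 1.473 rad = 84.40°.
Arrival is 180° from departure on the ellipse, so φ = 180° − 84.40° = 95.6°.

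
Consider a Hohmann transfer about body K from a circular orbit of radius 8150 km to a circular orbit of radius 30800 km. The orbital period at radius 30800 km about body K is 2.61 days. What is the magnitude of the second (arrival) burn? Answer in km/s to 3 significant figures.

Δv₂ = 0.303 km/s

From Kepler's third law T² = 4π²r³/μ at r = 30800 km, T = 2.61 days = 2.61 × 86400 s = 2.25504×10^5 s: μ = 4π²r³/T² = 22683.2 km³/s².
The Hohmann ellipse has a_t = (r₁ + r₂)/2 = 19475 km.
Circular speed at r = 30800 km: v_c = √(μ/r) = 0.8582 km/s.
Vis-viva on the transfer ellipse at r = 30800 km gives v_t = √[μ(2/r − 1/a_t)] = 0.5552 km/s.
Δv₂ = |v_t − v_c| = |0.5552 − 0.8582| = 0.3030 km/s.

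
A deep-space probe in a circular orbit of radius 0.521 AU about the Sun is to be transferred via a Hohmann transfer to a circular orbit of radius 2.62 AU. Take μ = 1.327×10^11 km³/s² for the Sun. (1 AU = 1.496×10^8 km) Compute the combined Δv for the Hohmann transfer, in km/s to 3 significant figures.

Δv = 19.8 km/s

In km: r₁ = 0.521 × 1.496×10^8 = 7.79416×10^7 km; r₂ = 2.62 × 1.496×10^8 = 3.91952×10^8 km.
The Hohmann ellipse has a_t = (r₁ + r₂)/2 = 2.349468×10^8 km.
At r₁ the circular-orbit speed is v₁ = √(μ/r₁) = 41.26 km/s.
On the transfer ellipse at r₁, v² = μ(2/r − 1/a) gives v_p = √[μ(2/r₁ − 1/a_t)] = 53.29 km/s.
First burn Δv₁ = |v_p − v₁| = 12.03 km/s.
At r₂, v₂ = √(μ/r₂) = 18.400 km/s.
Transfer-orbit speed at r₂: v_a = √[μ(2/r₂ − 1/a_t)] = 10.598 km/s.
Second burn Δv₂ = |v₂ − v_a| = 7.802 km/s.
Δv = Δv₁ + Δv₂ = 12.03 + 7.802 = 19.83 km/s.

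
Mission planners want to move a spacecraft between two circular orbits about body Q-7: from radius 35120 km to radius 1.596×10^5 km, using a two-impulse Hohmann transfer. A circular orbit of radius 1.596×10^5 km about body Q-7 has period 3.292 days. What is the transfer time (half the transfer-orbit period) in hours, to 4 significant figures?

t = 18.82 hours

From Kepler's third law T² = 4π²r³/μ at r = 1.596×10^5 km, T = 3.292 days = 3.292 × 86400 s = 2.844288×10^5 s: μ = 4π²r³/T² = 1.98386×10^6 km³/s².
Semi-major axis of the transfer orbit: a_t = (35120 + 1.596×10^5)/2 = 97360 km.
Half the transfer-orbit period gives t = π√(a_t³/μ) = 67760 s.
Converting: 67760 s ÷ 3600 s/hour = 18.82 hours.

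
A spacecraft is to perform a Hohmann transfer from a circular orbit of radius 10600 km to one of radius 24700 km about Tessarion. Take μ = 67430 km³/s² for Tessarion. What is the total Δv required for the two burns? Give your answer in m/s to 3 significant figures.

Δv = 833 m/s

The Hohmann ellipse has a_t = (r₁ + r₂)/2 = 17650 km.
At r₁ the circular-orbit speed is v₁ = √(μ/r₁) = 2.5222 km/s.
On the transfer ellipse at r₁, vis-viva gives v_p = √[μ(2/r₁ − 1/a_t)] = 2.9837 km/s.
First burn Δv₁ = |v_p − v₁| = 0.4615 km/s.
Circular speed at r₂: v₂ = √(μ/r₂) = 1.65226 km/s.
Transfer-orbit speed at r₂: v_a = √[μ(2/r₂ − 1/a_t)] = 1.28044 km/s.
Second burn Δv₂ = |v₂ − v_a| = 0.3718 km/s.
Δv = Δv₁ + Δv₂ = 0.4615 + 0.3718 = 0.8333 km/s.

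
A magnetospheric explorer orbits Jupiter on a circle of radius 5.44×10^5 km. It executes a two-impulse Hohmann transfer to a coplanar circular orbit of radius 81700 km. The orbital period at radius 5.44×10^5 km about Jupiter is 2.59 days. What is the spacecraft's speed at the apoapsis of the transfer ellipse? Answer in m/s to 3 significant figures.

v = 7810 m/s

From Kepler's third law T² = 4π²r³/μ at r = 5.44×10^5 km, T = 2.59 days = 2.59 × 86400 s = 2.23776×10^5 s: μ = 4π²r³/T² = 1.26920×10^8 km³/s².
Transfer-ellipse semi-major axis a_t = (r₁ + r₂)/2 = (5.440×10^5 + 81700)/2 = 3.1285×10^5 km.
At apoapsis, r = 5.440×10^5 km.
From the vis-viva equation, v = √[μ(2/r − 1/a_t)] = 7.806 km/s.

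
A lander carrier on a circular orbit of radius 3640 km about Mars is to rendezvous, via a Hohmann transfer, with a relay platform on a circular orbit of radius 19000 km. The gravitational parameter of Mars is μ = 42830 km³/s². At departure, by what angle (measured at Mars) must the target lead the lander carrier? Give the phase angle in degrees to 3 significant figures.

Semi-major axis of the transfer orbit: a_t = (3640 + 19000)/2 = 11320 km.
The half-period of the transfer ellipse is t = π√(a_t³/μ) = 18283 s.
The target's mean motion on its circular orbit is ω₂ = √(μ/r₂³) = 7.9021×10^-5 rad/s.
Angle swept by the target during transfer: ω₂·t = 1.4447 rad = 82.78°.
The lander carrier traverses 180° on the transfer ellipse, so the target must lead by 180° − 82.78° = 97.2°.

φ = 97.2°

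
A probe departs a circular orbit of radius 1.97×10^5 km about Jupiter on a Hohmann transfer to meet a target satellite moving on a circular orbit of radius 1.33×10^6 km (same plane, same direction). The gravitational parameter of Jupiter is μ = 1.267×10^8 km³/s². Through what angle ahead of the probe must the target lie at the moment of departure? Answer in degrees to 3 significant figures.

φ = 102°

The Hohmann ellipse has a_t = (r₁ + r₂)/2 = 7.635×10^5 km.
The half-period of the transfer ellipse is t = π√(a_t³/μ) = 1.8620×10^5 s.
The target's mean motion on its circular orbit is ω₂ = √(μ/r₂³) = 7.3386×10^-6 rad/s.
Angle swept by the target during transfer: ω₂·t = 1.3664 rad = 78.29°.
The probe traverses 180° on the transfer ellipse, so the target must lead by 180° − 78.29° = 102°.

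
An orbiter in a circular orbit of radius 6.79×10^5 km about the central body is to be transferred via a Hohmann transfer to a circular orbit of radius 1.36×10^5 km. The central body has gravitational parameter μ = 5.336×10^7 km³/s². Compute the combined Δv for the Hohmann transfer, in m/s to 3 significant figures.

Transfer-ellipse semi-major axis a_t = (r₁ + r₂)/2 = (6.790×10^5 + 1.360×10^5)/2 = 4.075×10^5 km.
At r₁ the circular-orbit speed is v₁ = √(μ/r₁) = 8.8649 km/s.
Transfer-orbit speed at r₁ (vis-viva equation): v_a = √[μ(2/r₁ − 1/a_t)] = 5.1213 km/s.
First burn Δv₁ = |v_a − v₁| = 3.74360 km/s.
Circular speed at r₂: v₂ = √(μ/r₂) = 19.80790 km/s.
Transfer-orbit speed at r₂: v_p = √[μ(2/r₂ − 1/a_t)] = 25.56875 km/s.
Second burn Δv₂ = |v₂ − v_p| = 5.76085 km/s.
Δv = Δv₁ + Δv₂ = 3.74360 + 5.76085 = 9.504 km/s.

Δv = 9500 m/s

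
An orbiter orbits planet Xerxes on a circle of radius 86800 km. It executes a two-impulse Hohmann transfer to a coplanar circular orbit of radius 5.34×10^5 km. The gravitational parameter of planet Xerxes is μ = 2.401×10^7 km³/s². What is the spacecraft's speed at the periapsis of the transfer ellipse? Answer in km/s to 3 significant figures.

v = 21.8 km/s

The Hohmann ellipse has a_t = (r₁ + r₂)/2 = 3.104×10^5 km.
The periapsis of the transfer ellipse is at r = 86800 km.
Vis-viva: v = √[μ(2/r − 1/a_t)] = √[2.401×10^7 × (2/86800 − 1/3.104×10^5)] = 21.81 km/s.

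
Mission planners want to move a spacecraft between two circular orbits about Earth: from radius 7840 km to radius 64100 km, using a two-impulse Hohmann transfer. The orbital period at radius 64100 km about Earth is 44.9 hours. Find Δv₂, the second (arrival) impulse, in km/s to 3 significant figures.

From Kepler's third law T² = 4π²r³/μ at r = 64100 km, T = 44.9 hours = 44.9 × 3600 s = 1.6164×10^5 s: μ = 4π²r³/T² = 3.97957×10^5 km³/s².
The Hohmann ellipse has a_t = (r₁ + r₂)/2 = 35970 km.
On the circular orbit at r = 64100 km, v_c = √(μ/r) = 2.4917 km/s.
Vis-viva on the transfer ellipse at r = 64100 km gives v_t = √[μ(2/r − 1/a_t)] = 1.1633 km/s.
Δv₂ = |v_t − v_c| = |1.1633 − 2.4917| = 1.328 km/s.

Δv₂ = 1.33 km/s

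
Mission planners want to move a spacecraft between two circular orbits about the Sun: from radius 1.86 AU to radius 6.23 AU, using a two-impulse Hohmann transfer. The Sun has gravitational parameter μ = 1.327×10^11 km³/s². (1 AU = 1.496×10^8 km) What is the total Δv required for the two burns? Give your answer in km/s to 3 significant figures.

In km: r₁ = 1.86 × 1.496×10^8 = 2.78256×10^8 km; r₂ = 6.23 × 1.496×10^8 = 9.32008×10^8 km.
Semi-major axis of the transfer orbit: a_t = (2.78256×10^8 + 9.32008×10^8)/2 = 6.05132×10^8 km.
At r₁ the circular-orbit speed is v₁ = √(μ/r₁) = 21.838 km/s.
On the transfer ellipse at r₁, vis-viva equation gives v_p = √[μ(2/r₁ − 1/a_t)] = 27.102 km/s.
First burn Δv₁ = |v_p − v₁| = 5.264 km/s.
At r₂, v₂ = √(μ/r₂) = 11.932 km/s.
Transfer-orbit speed at r₂: v_a = √[μ(2/r₂ − 1/a_t)] = 8.0914 km/s.
Second burn Δv₂ = |v₂ − v_a| = 3.841 km/s.
Δv = Δv₁ + Δv₂ = 5.264 + 3.841 = 9.105 km/s.

Δv = 9.10 km/s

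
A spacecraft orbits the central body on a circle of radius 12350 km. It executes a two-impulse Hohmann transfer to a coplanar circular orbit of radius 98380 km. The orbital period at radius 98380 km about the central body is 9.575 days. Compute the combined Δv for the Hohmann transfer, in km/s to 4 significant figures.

Δv = 1.097 km/s

From Kepler's third law T² = 4π²r³/μ at r = 98380 km, T = 9.575 days = 9.575 × 86400 s = 8.2728×10^5 s: μ = 4π²r³/T² = 54925.6 km³/s².
The Hohmann ellipse has a_t = (r₁ + r₂)/2 = 55365 km.
Circular speed at r₁: v₁ = √(μ/r₁) = √(54925.6/12350) = 2.1089 km/s.
Transfer-orbit speed at r₁ (vis-viva equation): v_p = √[μ(2/r₁ − 1/a_t)] = 2.8112 km/s.
First burn Δv₁ = |v_p − v₁| = 0.7023 km/s.
At r₂, v₂ = √(μ/r₂) = 0.7472 km/s.
Transfer-orbit speed at r₂: v_a = √[μ(2/r₂ − 1/a_t)] = 0.3529 km/s.
Second burn Δv₂ = |v₂ − v_a| = 0.3943 km/s.
Total Δv = Δv₁ + Δv₂ = 1.097 km/s.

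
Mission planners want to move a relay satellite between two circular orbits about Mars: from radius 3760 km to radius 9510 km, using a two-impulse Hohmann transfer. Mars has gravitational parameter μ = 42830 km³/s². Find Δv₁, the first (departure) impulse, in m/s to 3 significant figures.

Transfer-ellipse semi-major axis a_t = (r₁ + r₂)/2 = (3760 + 9510)/2 = 6635 km.
On the circular orbit at r = 3760 km, v_c = √(μ/r) = 3.3750 km/s.
Vis-viva on the transfer ellipse at r = 3760 km gives v_t = √[μ(2/r − 1/a_t)] = 4.0406 km/s.
Δv₁ = |v_t − v_c| = |4.0406 − 3.3750| = 0.6656 km/s.

Δv₁ = 666 m/s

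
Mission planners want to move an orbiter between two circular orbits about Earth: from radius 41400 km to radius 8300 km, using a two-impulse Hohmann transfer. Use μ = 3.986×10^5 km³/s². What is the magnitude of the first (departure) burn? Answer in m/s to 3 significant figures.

Transfer-ellipse semi-major axis a_t = (r₁ + r₂)/2 = (41400 + 8300)/2 = 24850 km.
On the circular orbit at r = 41400 km, v_c = √(μ/r) = 3.103 km/s.
Transfer-orbit speed at the same r (vis-viva, a = a_t): v_t = √[μ(2/r − 1/a_t)] = 1.793 km/s.
Δv₁ = |v_t − v_c| = |1.793 − 3.103| = 1.310 km/s.

Δv₁ = 1310 m/s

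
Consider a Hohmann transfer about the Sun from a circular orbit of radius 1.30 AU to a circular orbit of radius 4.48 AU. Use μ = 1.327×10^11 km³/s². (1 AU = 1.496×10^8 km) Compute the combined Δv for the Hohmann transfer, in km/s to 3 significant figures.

Δv = 11.0 km/s

In km: r₁ = 1.30 × 1.496×10^8 = 1.9448×10^8 km; r₂ = 4.48 × 1.496×10^8 = 6.70208×10^8 km.
Transfer-ellipse semi-major axis a_t = (r₁ + r₂)/2 = (1.9448×10^8 + 6.70208×10^8)/2 = 4.32344×10^8 km.
Circular speed at r₁: v₁ = √(μ/r₁) = √(1.327×10^11/1.9448×10^8) = 26.1215 km/s.
On the transfer ellipse at r₁, vis-viva equation gives v_p = √[μ(2/r₁ − 1/a_t)] = 32.5228 km/s.
First burn Δv₁ = |v_p − v₁| = 6.4013 km/s.
Circular speed at r₂: v₂ = √(μ/r₂) = 14.0712 km/s.
Transfer-orbit speed at r₂: v_a = √[μ(2/r₂ − 1/a_t)] = 9.43742 km/s.
Second burn Δv₂ = |v₂ − v_a| = 4.6338 km/s.
Total Δv = Δv₁ + Δv₂ = 11.04 km/s.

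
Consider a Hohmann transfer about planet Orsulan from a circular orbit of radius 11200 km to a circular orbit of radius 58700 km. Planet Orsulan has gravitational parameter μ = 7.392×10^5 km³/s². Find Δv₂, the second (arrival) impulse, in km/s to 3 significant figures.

The Hohmann ellipse has a_t = (r₁ + r₂)/2 = 34950 km.
On the circular orbit at r = 58700 km, v_c = √(μ/r) = 3.549 km/s.
Vis-viva on the transfer ellipse at r = 58700 km gives v_t = √[μ(2/r − 1/a_t)] = 2.009 km/s.
Δv₂ = |v_t − v_c| = |2.009 − 3.549| = 1.540 km/s.

Δv₂ = 1.54 km/s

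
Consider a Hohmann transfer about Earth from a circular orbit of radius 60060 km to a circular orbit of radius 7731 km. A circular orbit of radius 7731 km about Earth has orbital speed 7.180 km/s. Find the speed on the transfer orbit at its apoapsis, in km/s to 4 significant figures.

v = 1.230 km/s

From the circular-orbit relation v² = μ/r at r = 7731 km: μ = v²r = (7.180)² × 7731 = 3.98552×10^5 km³/s².
Semi-major axis of the transfer orbit: a_t = (60060 + 7731)/2 = 33895.5 km.
At apoapsis, r = 60060 km.
From the vis-viva equation, v = √[μ(2/r − 1/a_t)] = 1.230 km/s.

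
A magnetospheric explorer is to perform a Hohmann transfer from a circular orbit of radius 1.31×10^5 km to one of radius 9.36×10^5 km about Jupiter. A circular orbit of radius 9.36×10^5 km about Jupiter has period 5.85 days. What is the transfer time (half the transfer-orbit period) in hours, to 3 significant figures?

From Kepler's third law T² = 4π²r³/μ at r = 9.36×10^5 km, T = 5.85 days = 5.85 × 86400 s = 5.0544×10^5 s: μ = 4π²r³/T² = 1.26721×10^8 km³/s².
Transfer-ellipse semi-major axis a_t = (r₁ + r₂)/2 = (1.310×10^5 + 9.360×10^5)/2 = 5.335×10^5 km.
Half the transfer-orbit period gives t = π√(a_t³/μ) = 1.087×10^5 s.
Converting: 1.087×10^5 s ÷ 3600 s/hour = 30.2 hours.

t = 30.2 hours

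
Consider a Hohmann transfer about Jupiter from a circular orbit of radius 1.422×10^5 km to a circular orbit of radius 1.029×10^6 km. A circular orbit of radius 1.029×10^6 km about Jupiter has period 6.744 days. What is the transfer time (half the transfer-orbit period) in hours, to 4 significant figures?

From Kepler's third law T² = 4π²r³/μ at r = 1.029×10^6 km, T = 6.744 days = 6.744 × 86400 s = 5.826816×10^5 s: μ = 4π²r³/T² = 1.26690×10^8 km³/s².
The Hohmann ellipse has a_t = (r₁ + r₂)/2 = 5.856×10^5 km.
Transfer time t = π√(a_t³/μ) = π√((5.856×10^5)³ / 1.26690×10^8) = 1.2508×10^5 s.
Converting: 1.2508×10^5 s ÷ 3600 s/hour = 34.74 hours.

t = 34.74 hours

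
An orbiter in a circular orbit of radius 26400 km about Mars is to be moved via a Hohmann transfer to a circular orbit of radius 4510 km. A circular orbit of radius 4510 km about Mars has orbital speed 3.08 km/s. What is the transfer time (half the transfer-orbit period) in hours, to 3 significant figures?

t = 8.11 hours

From the circular-orbit relation v² = μ/r at r = 4510 km: μ = v²r = (3.08)² × 4510 = 42783.7 km³/s².
Semi-major axis of the transfer orbit: a_t = (26400 + 4510)/2 = 15455 km.
Transfer time t = π√(a_t³/μ) = π√((15455)³ / 42783.7) = 29180 s.
Converting: 29180 s ÷ 3600 s/hour = 8.11 hours.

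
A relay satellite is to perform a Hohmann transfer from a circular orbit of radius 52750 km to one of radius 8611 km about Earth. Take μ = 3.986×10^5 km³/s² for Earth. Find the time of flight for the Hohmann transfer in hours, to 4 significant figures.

Transfer-ellipse semi-major axis a_t = (r₁ + r₂)/2 = (52750 + 8611)/2 = 30680.5 km.
Transfer time t = π√(a_t³/μ) = π√((30680.5)³ / 3.986×10^5) = 26740 s.
Converting: 26740 s ÷ 3600 s/hour = 7.428 hours.

t = 7.428 hours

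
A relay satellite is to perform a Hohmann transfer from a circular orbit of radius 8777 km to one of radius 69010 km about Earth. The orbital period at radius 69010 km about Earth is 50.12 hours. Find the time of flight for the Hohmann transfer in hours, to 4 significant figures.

From Kepler's third law T² = 4π²r³/μ at r = 69010 km, T = 50.12 hours = 50.12 × 3600 s = 1.80432×10^5 s: μ = 4π²r³/T² = 3.98537×10^5 km³/s².
The Hohmann ellipse has a_t = (r₁ + r₂)/2 = 38893.5 km.
Transfer time t = π√(a_t³/μ) = π√((38893.5)³ / 3.98537×10^5) = 38170 s.
Converting: 38170 s ÷ 3600 s/hour = 10.60 hours.

t = 10.60 hours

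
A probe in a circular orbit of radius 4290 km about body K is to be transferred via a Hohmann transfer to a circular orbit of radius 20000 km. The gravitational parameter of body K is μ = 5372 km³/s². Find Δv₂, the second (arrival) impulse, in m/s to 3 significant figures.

Δv₂ = 210 m/s

Transfer-ellipse semi-major axis a_t = (r₁ + r₂)/2 = (4290 + 20000)/2 = 12145 km.
On the circular orbit at r = 20000 km, v_c = √(μ/r) = 0.518266 km/s.
Transfer-orbit speed at the same r (vis-viva, a = a_t): v_t = √[μ(2/r − 1/a_t)] = 0.308023 km/s.
Δv₂ = |v_t − v_c| = |0.308023 − 0.518266| = 0.2102 km/s.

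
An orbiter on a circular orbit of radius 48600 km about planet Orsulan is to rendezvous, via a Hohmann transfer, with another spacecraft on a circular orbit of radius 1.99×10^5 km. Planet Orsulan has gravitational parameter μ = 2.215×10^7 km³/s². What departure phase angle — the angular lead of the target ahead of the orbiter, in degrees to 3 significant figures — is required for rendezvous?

φ = 91.7°

The Hohmann ellipse has a_t = (r₁ + r₂)/2 = 1.238×10^5 km.
The half-period of the transfer ellipse is t = π√(a_t³/μ) = 29077 s.
Target angular speed ω₂ = √(μ/r₂³) = 5.3016×10^-5 rad/s.
Angle swept by the target during transfer: ω₂·t = 1.5415 rad = 88.32°.
Arrival is 180° from departure on the ellipse, so φ = 180° − 88.32° = 91.7°.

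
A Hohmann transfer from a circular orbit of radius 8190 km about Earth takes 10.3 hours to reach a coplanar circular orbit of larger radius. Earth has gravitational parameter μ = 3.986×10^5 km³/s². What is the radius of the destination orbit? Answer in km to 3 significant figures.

Transfer time t = 10.3 hours = 37080 s, and t = π√(a_t³/μ).
So a_t = (μ t²/π²)^(1/3) = (3.986×10^5 × (37080)² / π²)^(1/3) = 38151 km.
Since a_t = (r₁ + r₂)/2, r₂ = 2a_t − r₁ = 2×38151 − 8190 = 68112 km.

r₂ = 68100 km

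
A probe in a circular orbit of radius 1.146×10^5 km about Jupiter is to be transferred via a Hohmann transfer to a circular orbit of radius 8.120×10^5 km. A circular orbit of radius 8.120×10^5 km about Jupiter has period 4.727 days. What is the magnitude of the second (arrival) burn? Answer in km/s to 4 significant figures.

From Kepler's third law T² = 4π²r³/μ at r = 8.120×10^5 km, T = 4.727 days = 4.727 × 86400 s = 4.084128×10^5 s: μ = 4π²r³/T² = 1.26715×10^8 km³/s².
Transfer-ellipse semi-major axis a_t = (r₁ + r₂)/2 = (1.146×10^5 + 8.120×10^5)/2 = 4.633×10^5 km.
Circular speed at r = 8.120×10^5 km: v_c = √(μ/r) = 12.492 km/s.
Vis-viva on the transfer ellipse at r = 8.120×10^5 km gives v_t = √[μ(2/r − 1/a_t)] = 6.2129 km/s.
Δv₂ = |v_t − v_c| = |6.2129 − 12.492| = 6.279 km/s.

Δv₂ = 6.279 km/s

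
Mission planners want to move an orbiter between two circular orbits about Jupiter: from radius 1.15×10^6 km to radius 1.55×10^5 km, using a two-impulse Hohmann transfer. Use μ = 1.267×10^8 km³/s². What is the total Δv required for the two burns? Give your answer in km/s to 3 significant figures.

Δv = 14.7 km/s

Semi-major axis of the transfer orbit: a_t = (1.150×10^6 + 1.550×10^5)/2 = 6.525×10^5 km.
At r₁ the circular-orbit speed is v₁ = √(μ/r₁) = 10.4964 km/s.
Transfer-orbit speed at r₁ (v² = μ(2/r − 1/a)): v_a = √[μ(2/r₁ − 1/a_t)] = 5.11582 km/s.
First burn Δv₁ = |v_a − v₁| = 5.381 km/s.
Circular speed at r₂: v₂ = √(μ/r₂) = 28.5905 km/s.
Transfer-orbit speed at r₂: v_p = √[μ(2/r₂ − 1/a_t)] = 37.9561 km/s.
Second burn Δv₂ = |v₂ − v_p| = 9.366 km/s.
Δv = Δv₁ + Δv₂ = 5.381 + 9.366 = 14.75 km/s.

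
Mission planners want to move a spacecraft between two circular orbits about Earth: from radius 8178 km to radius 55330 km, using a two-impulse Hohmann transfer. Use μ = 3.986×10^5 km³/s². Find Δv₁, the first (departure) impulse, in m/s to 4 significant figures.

The Hohmann ellipse has a_t = (r₁ + r₂)/2 = 31754 km.
On the circular orbit at r = 8178 km, v_c = √(μ/r) = 6.9814 km/s.
Transfer-orbit speed at the same r (vis-viva, a = a_t): v_t = √[μ(2/r − 1/a_t)] = 9.2157 km/s.
Δv₁ = |v_t − v_c| = |9.2157 − 6.9814| = 2.234 km/s.

Δv₁ = 2234 m/s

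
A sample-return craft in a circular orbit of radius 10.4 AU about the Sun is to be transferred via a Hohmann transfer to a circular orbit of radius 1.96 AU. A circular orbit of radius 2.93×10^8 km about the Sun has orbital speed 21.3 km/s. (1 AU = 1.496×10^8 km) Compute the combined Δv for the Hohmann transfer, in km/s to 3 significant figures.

From the circular-orbit relation v² = μ/r at r = 2.93×10^8 km: μ = v²r = (21.3)² × 2.93×10^8 = 1.32931×10^11 km³/s².
In km: r₁ = 10.4 × 1.496×10^8 = 1.55584×10^9 km; r₂ = 1.96 × 1.496×10^8 = 2.93216×10^8 km.
Semi-major axis of the transfer orbit: a_t = (1.55584×10^9 + 2.93216×10^8)/2 = 9.24528×10^8 km.
Circular speed at r₁: v₁ = √(μ/r₁) = √(1.32931×10^11/1.55584×10^9) = 9.2434 km/s.
On the transfer ellipse at r₁, vis-viva gives v_a = √[μ(2/r₁ − 1/a_t)] = 5.2055 km/s.
First burn Δv₁ = |v_a − v₁| = 4.038 km/s.
At r₂, v₂ = √(μ/r₂) = 21.292 km/s.
Transfer-orbit speed at r₂: v_p = √[μ(2/r₂ − 1/a_t)] = 27.621 km/s.
Second burn Δv₂ = |v₂ − v_p| = 6.329 km/s.
Δv = Δv₁ + Δv₂ = 4.038 + 6.329 = 10.37 km/s.

Δv = 10.4 km/s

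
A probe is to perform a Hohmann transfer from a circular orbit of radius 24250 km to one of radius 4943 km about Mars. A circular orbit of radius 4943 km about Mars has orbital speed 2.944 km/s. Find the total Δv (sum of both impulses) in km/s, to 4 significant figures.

From the circular-orbit relation v² = μ/r at r = 4943 km: μ = v²r = (2.944)² × 4943 = 42841.7 km³/s².
Transfer-ellipse semi-major axis a_t = (r₁ + r₂)/2 = (24250 + 4943)/2 = 14596.5 km.
Circular speed at r₁: v₁ = √(μ/r₁) = √(42841.7/24250) = 1.3292 km/s.
On the transfer ellipse at r₁, v² = μ(2/r − 1/a) gives v_a = √[μ(2/r₁ − 1/a_t)] = 0.77348 km/s.
First burn Δv₁ = |v_a − v₁| = 0.5557 km/s.
Circular speed at r₂: v₂ = √(μ/r₂) = 2.9440 km/s.
Transfer-orbit speed at r₂: v_p = √[μ(2/r₂ − 1/a_t)] = 3.7946 km/s.
Second burn Δv₂ = |v₂ − v_p| = 0.8506 km/s.
Total Δv = Δv₁ + Δv₂ = 1.406 km/s.

Δv = 1.406 km/s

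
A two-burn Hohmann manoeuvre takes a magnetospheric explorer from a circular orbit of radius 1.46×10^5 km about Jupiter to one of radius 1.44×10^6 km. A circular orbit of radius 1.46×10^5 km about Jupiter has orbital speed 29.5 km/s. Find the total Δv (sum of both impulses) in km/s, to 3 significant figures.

Δv = 15.6 km/s

From the circular-orbit relation v² = μ/r at r = 1.46×10^5 km: μ = v²r = (29.5)² × 1.46×10^5 = 1.27056×10^8 km³/s².
Semi-major axis of the transfer orbit: a_t = (1.460×10^5 + 1.440×10^6)/2 = 7.930×10^5 km.
At r₁ the circular-orbit speed is v₁ = √(μ/r₁) = 29.500 km/s.
Transfer-orbit speed at r₁ (vis-viva): v_p = √[μ(2/r₁ − 1/a_t)] = 39.753 km/s.
First burn Δv₁ = |v_p − v₁| = 10.253 km/s.
Circular speed at r₂: v₂ = √(μ/r₂) = 9.3933 km/s.
Transfer-orbit speed at r₂: v_a = √[μ(2/r₂ − 1/a_t)] = 4.0305 km/s.
Second burn Δv₂ = |v₂ − v_a| = 5.3628 km/s.
Δv = Δv₁ + Δv₂ = 10.253 + 5.3628 = 15.62 km/s.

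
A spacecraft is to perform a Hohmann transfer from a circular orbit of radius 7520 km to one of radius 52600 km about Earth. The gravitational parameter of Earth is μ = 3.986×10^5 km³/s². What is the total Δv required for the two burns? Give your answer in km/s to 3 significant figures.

Semi-major axis of the transfer orbit: a_t = (7520 + 52600)/2 = 30060 km.
Circular speed at r₁: v₁ = √(μ/r₁) = √(3.986×10^5/7520) = 7.2805 km/s.
Transfer-orbit speed at r₁ (v² = μ(2/r − 1/a)): v_p = √[μ(2/r₁ − 1/a_t)] = 9.6307 km/s.
First burn Δv₁ = |v_p − v₁| = 2.350 km/s.
At r₂, v₂ = √(μ/r₂) = 2.753 km/s.
Transfer-orbit speed at r₂: v_a = √[μ(2/r₂ − 1/a_t)] = 1.377 km/s.
Second burn Δv₂ = |v₂ − v_a| = 1.376 km/s.
Total Δv = Δv₁ + Δv₂ = 3.726 km/s.

Δv = 3.73 km/s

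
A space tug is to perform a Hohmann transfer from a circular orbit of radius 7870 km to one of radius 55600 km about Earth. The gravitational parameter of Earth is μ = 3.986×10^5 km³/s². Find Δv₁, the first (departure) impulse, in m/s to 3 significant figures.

Δv₁ = 2300 m/s

Semi-major axis of the transfer orbit: a_t = (7870 + 55600)/2 = 31735 km.
Circular speed at r = 7870 km: v_c = √(μ/r) = 7.117 km/s.
Transfer-orbit speed at the same r (vis-viva, a = a_t): v_t = √[μ(2/r − 1/a_t)] = 9.420 km/s.
Δv₁ = |v_t − v_c| = |9.420 − 7.117| = 2.303 km/s.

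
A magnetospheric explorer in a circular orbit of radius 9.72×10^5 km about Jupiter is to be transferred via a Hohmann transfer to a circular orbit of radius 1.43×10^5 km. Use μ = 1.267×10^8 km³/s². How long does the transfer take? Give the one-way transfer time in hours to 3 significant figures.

t = 32.3 hours

Transfer-ellipse semi-major axis a_t = (r₁ + r₂)/2 = (9.720×10^5 + 1.430×10^5)/2 = 5.575×10^5 km.
By Kepler's third law the transfer-orbit period is T = 2π√(a_t³/μ), so t = T/2 = 1.162×10^5 s.
Converting: 1.162×10^5 s ÷ 3600 s/hour = 32.3 hours.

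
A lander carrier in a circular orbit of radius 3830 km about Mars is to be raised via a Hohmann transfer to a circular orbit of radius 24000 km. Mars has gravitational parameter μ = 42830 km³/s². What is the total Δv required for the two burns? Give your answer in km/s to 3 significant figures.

Δv = 1.68 km/s

Semi-major axis of the transfer orbit: a_t = (3830 + 24000)/2 = 13915 km.
Circular speed at r₁: v₁ = √(μ/r₁) = √(42830/3830) = 3.344 km/s.
On the transfer ellipse at r₁, vis-viva equation gives v_p = √[μ(2/r₁ − 1/a_t)] = 4.392 km/s.
First burn Δv₁ = |v_p − v₁| = 1.048 km/s.
At r₂, v₂ = √(μ/r₂) = 1.33588 km/s.
Transfer-orbit speed at r₂: v_a = √[μ(2/r₂ − 1/a_t)] = 0.700852 km/s.
Second burn Δv₂ = |v₂ − v_a| = 0.6350 km/s.
Total Δv = Δv₁ + Δv₂ = 1.683 km/s.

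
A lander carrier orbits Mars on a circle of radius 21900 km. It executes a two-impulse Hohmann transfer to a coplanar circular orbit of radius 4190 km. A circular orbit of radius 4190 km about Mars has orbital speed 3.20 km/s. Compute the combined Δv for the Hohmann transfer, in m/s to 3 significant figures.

From the circular-orbit relation v² = μ/r at r = 4190 km: μ = v²r = (3.20)² × 4190 = 42905.6 km³/s².
Semi-major axis of the transfer orbit: a_t = (21900 + 4190)/2 = 13045 km.
At r₁ the circular-orbit speed is v₁ = √(μ/r₁) = 1.3997 km/s.
Transfer-orbit speed at r₁ (vis-viva): v_a = √[μ(2/r₁ − 1/a_t)] = 0.79327 km/s.
First burn Δv₁ = |v_a − v₁| = 0.6064 km/s.
At r₂, v₂ = √(μ/r₂) = 3.2000 km/s.
Transfer-orbit speed at r₂: v_p = √[μ(2/r₂ − 1/a_t)] = 4.1462 km/s.
Second burn Δv₂ = |v₂ − v_p| = 0.9462 km/s.
Total Δv = Δv₁ + Δv₂ = 1.553 km/s.

Δv = 1550 m/s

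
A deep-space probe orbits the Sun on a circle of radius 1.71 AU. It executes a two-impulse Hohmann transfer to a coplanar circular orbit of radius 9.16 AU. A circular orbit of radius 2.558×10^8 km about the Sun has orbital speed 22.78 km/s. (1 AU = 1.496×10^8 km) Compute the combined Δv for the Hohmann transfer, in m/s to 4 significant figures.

Δv = 11110 m/s

From the circular-orbit relation v² = μ/r at r = 2.558×10^8 km: μ = v²r = (22.78)² × 2.558×10^8 = 1.32742×10^11 km³/s².
In km: r₁ = 1.71 × 1.496×10^8 = 2.55816×10^8 km; r₂ = 9.16 × 1.496×10^8 = 1.370336×10^9 km.
Transfer-ellipse semi-major axis a_t = (r₁ + r₂)/2 = (2.55816×10^8 + 1.370336×10^9)/2 = 8.13076×10^8 km.
At r₁ the circular-orbit speed is v₁ = √(μ/r₁) = 22.7793 km/s.
On the transfer ellipse at r₁, v² = μ(2/r − 1/a) gives v_p = √[μ(2/r₁ − 1/a_t)] = 29.5725 km/s.
First burn Δv₁ = |v_p − v₁| = 6.7932 km/s.
Circular speed at r₂: v₂ = √(μ/r₂) = 9.84216 km/s.
Transfer-orbit speed at r₂: v_a = √[μ(2/r₂ − 1/a_t)] = 5.52063 km/s.
Second burn Δv₂ = |v₂ − v_a| = 4.3215 km/s.
Δv = Δv₁ + Δv₂ = 6.7932 + 4.3215 = 11.11 km/s.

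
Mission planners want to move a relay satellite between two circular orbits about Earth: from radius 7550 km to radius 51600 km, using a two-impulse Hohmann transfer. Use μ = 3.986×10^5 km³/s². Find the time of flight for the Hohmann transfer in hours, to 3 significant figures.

t = 7.03 hours

The Hohmann ellipse has a_t = (r₁ + r₂)/2 = 29575 km.
By Kepler's third law the transfer-orbit period is T = 2π√(a_t³/μ), so t = T/2 = 25310 s.
Converting: 25310 s ÷ 3600 s/hour = 7.03 hours.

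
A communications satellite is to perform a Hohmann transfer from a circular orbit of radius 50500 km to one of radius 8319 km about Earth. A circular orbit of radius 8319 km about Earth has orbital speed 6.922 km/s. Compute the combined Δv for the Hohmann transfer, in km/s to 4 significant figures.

From the circular-orbit relation v² = μ/r at r = 8319 km: μ = v²r = (6.922)² × 8319 = 3.98597×10^5 km³/s².
Transfer-ellipse semi-major axis a_t = (r₁ + r₂)/2 = (50500 + 8319)/2 = 29409.5 km.
At r₁ the circular-orbit speed is v₁ = √(μ/r₁) = 2.809 km/s.
Transfer-orbit speed at r₁ (v² = μ(2/r − 1/a)): v_a = √[μ(2/r₁ − 1/a_t)] = 1.494 km/s.
First burn Δv₁ = |v_a − v₁| = 1.315 km/s.
At r₂, v₂ = √(μ/r₂) = 6.922 km/s.
Transfer-orbit speed at r₂: v_p = √[μ(2/r₂ − 1/a_t)] = 9.071 km/s.
Second burn Δv₂ = |v₂ − v_p| = 2.149 km/s.
Total Δv = Δv₁ + Δv₂ = 3.464 km/s.

Δv = 3.464 km/s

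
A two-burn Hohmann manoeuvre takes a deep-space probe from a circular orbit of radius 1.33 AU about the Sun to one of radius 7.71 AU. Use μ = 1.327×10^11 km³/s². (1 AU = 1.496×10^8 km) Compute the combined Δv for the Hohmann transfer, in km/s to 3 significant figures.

In km: r₁ = 1.33 × 1.496×10^8 = 1.98968×10^8 km; r₂ = 7.71 × 1.496×10^8 = 1.153416×10^9 km.
Transfer-ellipse semi-major axis a_t = (r₁ + r₂)/2 = (1.98968×10^8 + 1.153416×10^9)/2 = 6.76192×10^8 km.
At r₁ the circular-orbit speed is v₁ = √(μ/r₁) = 25.825 km/s.
Transfer-orbit speed at r₁ (vis-viva equation): v_p = √[μ(2/r₁ − 1/a_t)] = 33.729 km/s.
First burn Δv₁ = |v_p − v₁| = 7.904 km/s.
At r₂, v₂ = √(μ/r₂) = 10.726 km/s.
Transfer-orbit speed at r₂: v_a = √[μ(2/r₂ − 1/a_t)] = 5.8183 km/s.
Second burn Δv₂ = |v₂ − v_a| = 4.908 km/s.
Total Δv = Δv₁ + Δv₂ = 12.81 km/s.

Δv = 12.8 km/s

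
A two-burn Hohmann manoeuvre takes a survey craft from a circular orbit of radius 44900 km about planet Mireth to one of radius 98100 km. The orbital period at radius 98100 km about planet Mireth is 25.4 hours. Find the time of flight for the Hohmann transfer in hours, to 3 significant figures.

From Kepler's third law T² = 4π²r³/μ at r = 98100 km, T = 25.4 hours = 25.4 × 3600 s = 91440 s: μ = 4π²r³/T² = 4.45753×10^6 km³/s².
Semi-major axis of the transfer orbit: a_t = (44900 + 98100)/2 = 71500 km.
By Kepler's third law the transfer-orbit period is T = 2π√(a_t³/μ), so t = T/2 = 28450 s.
Converting: 28450 s ÷ 3600 s/hour = 7.90 hours.

t = 7.90 hours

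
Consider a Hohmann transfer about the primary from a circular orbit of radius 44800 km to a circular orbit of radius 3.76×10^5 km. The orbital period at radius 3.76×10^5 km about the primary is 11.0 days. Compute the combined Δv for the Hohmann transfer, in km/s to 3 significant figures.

Δv = 3.76 km/s

From Kepler's third law T² = 4π²r³/μ at r = 3.76×10^5 km, T = 11.0 days = 11.0 × 86400 s = 9.504×10^5 s: μ = 4π²r³/T² = 2.32333×10^6 km³/s².
Semi-major axis of the transfer orbit: a_t = (44800 + 3.760×10^5)/2 = 2.104×10^5 km.
Circular speed at r₁: v₁ = √(μ/r₁) = √(2.32333×10^6/44800) = 7.2014 km/s.
On the transfer ellipse at r₁, vis-viva gives v_p = √[μ(2/r₁ − 1/a_t)] = 9.6269 km/s.
First burn Δv₁ = |v_p − v₁| = 2.4255 km/s.
Circular speed at r₂: v₂ = √(μ/r₂) = 2.48577 km/s.
Transfer-orbit speed at r₂: v_a = √[μ(2/r₂ − 1/a_t)] = 1.14704 km/s.
Second burn Δv₂ = |v₂ − v_a| = 1.3387 km/s.
Δv = Δv₁ + Δv₂ = 2.4255 + 1.3387 = 3.764 km/s.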